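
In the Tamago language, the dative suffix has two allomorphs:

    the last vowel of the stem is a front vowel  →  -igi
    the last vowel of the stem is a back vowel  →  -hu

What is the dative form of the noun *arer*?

arerigi

Since the last vowel of *arer* is /e/ (a front vowel), it takes -igi, giving *arerigi*.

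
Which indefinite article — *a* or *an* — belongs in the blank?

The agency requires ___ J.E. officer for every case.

The indefinite article is chosen by the initial *sound* of the following word, not its spelling.
The initialism *J.E.* is read letter by letter; the first letter, J, is pronounced /dʒeɪ/, which begins with a consonant sound.
So the article is *a*: The agency requires a J.E. officer for every case.

a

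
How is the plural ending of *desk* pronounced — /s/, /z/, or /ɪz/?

/s/

The stem *desk* ends in a voiceless non-sibilant consonant.
The plural suffix surfaces as /ɪz/ after sibilants, /s/ after other voiceless consonants, and /z/ after other voiced sounds.
So the plural -s on *desk* is pronounced /s/.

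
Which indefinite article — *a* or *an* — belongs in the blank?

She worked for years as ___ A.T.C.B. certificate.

The indefinite article is chosen by the initial *sound* of the following word, not its spelling.
The initialism *A.T.C.B.* is read letter by letter; the first letter, A, is pronounced /eɪ/, which begins with a vowel sound.
So the article is *an*: She worked for years as an A.T.C.B. certificate.

an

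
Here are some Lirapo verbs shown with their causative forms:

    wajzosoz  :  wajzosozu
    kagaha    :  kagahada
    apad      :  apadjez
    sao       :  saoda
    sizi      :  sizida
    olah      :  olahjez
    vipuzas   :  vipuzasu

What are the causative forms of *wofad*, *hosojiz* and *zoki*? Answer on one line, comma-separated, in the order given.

wofadjez, hosojizu, zokida

The suffix is conditioned by the final sound: -u when the stem ends in a sibilant (*wajzosoz*, *vipuzas*); -jez when the stem ends in a non-sibilant consonant (*apad*, *olah*); -da when the stem ends in a vowel (*kagaha*, *sao*, *sizi*).
*wofad* — final sound /d/ (a non-sibilant consonant) → -jez → *wofadjez*.
The final sound of *hosojiz* is /z/, which is a sibilant, so the suffix is -u, giving *hosojizu*.
*zoki* — final sound /i/ (a vowel) → -da → *zokida*.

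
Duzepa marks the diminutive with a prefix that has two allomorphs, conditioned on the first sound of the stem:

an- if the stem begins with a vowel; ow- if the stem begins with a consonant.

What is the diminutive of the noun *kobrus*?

owkobrus

The first sound of *kobrus* is /k/, which is a consonant, so the prefix is ow-, giving *owkobrus*.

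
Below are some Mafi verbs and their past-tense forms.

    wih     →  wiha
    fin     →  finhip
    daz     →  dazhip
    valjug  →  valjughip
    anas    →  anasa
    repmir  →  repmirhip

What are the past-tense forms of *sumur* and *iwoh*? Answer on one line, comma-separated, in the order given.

Looking at the final consonant of each stem: -a when the stem ends in a voiceless consonant (*wih*, *anas*); -hip when the stem ends in a voiced consonant (*fin*, *daz*, *valjug*, *repmir*).
*sumur* — final consonant /r/ (voiced) → -hip → *sumurhip*.
Since the final consonant of *iwoh* is /h/ (voiceless), it takes -a, giving *iwoha*.

sumurhip, iwoha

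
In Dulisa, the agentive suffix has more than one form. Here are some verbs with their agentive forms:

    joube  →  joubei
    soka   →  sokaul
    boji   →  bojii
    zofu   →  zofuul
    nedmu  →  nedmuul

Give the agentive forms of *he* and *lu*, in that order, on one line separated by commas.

hei, luul

The suffix is conditioned by the last vowel: -i when the last vowel of the stem is a front vowel (*joube*, *boji*); -ul when the last vowel of the stem is a back vowel (*soka*, *zofu*, *nedmu*).
*he*: last vowel = /e/, a front vowel → -i → *hei*.
Since the last vowel of *lu* is /u/ (a back vowel), it takes -ul, giving *luul*.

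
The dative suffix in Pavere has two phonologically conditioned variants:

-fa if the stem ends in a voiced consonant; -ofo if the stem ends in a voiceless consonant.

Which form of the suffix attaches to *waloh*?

*waloh*: final consonant = /h/, voiceless → -ofo.

-ofo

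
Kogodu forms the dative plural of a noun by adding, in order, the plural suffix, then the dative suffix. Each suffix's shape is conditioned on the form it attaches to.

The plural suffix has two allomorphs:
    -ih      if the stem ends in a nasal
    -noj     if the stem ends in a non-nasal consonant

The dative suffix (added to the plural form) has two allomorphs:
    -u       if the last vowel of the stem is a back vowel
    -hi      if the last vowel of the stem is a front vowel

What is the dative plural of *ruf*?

rufnoju

*ruf* — final consonant /f/ (non-nasal) → -noj → *rufnoj*.
The plural form *rufnoj* — last vowel /o/ (a back vowel) → -u → *rufnoju*.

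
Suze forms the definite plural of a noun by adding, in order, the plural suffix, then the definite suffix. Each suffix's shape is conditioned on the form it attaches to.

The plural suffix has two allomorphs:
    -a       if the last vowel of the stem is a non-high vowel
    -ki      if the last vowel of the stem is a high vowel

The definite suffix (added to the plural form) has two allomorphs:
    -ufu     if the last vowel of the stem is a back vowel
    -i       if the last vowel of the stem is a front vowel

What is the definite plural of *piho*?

pihoaufu

The last vowel of *piho* is /o/, which is a non-high vowel, so the plural suffix is -a, giving *pihoa*.
The plural form *pihoa*: last vowel = /a/, a back vowel → -ufu → *pihoaufu*.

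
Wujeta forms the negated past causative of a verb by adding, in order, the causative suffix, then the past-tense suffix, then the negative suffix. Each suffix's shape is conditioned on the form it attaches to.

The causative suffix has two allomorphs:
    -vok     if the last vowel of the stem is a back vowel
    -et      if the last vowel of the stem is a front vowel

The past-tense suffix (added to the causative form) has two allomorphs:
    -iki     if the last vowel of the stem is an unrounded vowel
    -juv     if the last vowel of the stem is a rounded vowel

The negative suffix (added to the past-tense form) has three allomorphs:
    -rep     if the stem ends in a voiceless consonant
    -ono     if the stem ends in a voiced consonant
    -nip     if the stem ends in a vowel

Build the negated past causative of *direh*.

direhetikinip

*direh* — last vowel /e/ (a front vowel) → -et → *direhet*.
Since the last vowel of the causative form *direhet* is /e/ (an unrounded vowel), it takes -iki, giving *direhetiki*.
The final sound of the past-tense form *direhetiki* is /i/, which is a vowel, so the negative suffix is -nip, giving *direhetikinip*.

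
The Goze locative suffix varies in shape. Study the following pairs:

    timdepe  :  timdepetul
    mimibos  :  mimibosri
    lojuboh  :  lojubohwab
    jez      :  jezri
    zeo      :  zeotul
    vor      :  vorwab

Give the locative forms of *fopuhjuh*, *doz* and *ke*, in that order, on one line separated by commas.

The suffix is conditioned by the final sound: -ri when the stem ends in a sibilant (*mimibos*, *jez*); -wab when the stem ends in a non-sibilant consonant (*lojuboh*, *vor*); -tul when the stem ends in a vowel (*timdepe*, *zeo*).
*fopuhjuh* — final sound /h/ (a non-sibilant consonant) → -wab → *fopuhjuhwab*.
*doz* — final sound /z/ (a sibilant) → -ri → *dozri*.
*ke* — final sound /e/ (a vowel) → -tul → *ketul*.

fopuhjuhwab, dozri, ketul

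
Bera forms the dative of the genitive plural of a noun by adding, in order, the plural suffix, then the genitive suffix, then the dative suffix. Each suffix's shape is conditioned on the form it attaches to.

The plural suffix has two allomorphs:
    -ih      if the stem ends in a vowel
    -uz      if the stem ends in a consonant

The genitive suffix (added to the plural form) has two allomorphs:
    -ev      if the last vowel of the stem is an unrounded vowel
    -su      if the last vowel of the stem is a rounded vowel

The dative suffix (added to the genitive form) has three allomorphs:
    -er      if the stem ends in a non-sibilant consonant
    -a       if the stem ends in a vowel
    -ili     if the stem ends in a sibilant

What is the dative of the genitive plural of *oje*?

*oje*: final sound = /e/, a vowel → -ih → *ojeih*.
The plural form *ojeih*: last vowel = /i/, an unrounded vowel → -ev → *ojeihev*.
The genitive form *ojeihev* — final sound /v/ (a non-sibilant consonant) → -er → *ojeihever*.

ojeihever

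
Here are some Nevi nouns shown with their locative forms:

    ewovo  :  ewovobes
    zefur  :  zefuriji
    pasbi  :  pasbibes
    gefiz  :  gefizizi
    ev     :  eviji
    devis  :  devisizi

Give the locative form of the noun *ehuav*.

ehuaviji

The alternation tracks the final sound of the stem — -izi when the stem ends in a sibilant (*gefiz*, *devis*); -iji when the stem ends in a non-sibilant consonant (*zefur*, *ev*); -bes when the stem ends in a vowel (*ewovo*, *pasbi*).
*ehuav* — final sound /v/ (a non-sibilant consonant) → -iji → *ehuaviji*.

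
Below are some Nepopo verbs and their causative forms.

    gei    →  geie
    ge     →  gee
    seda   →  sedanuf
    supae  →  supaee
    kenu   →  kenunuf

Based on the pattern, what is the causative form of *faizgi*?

The pattern is front/back vowel harmony: -e when the last vowel of the stem is a front vowel (*gei*, *ge*, *supae*); -nuf when the last vowel of the stem is a back vowel (*seda*, *kenu*).
Since the last vowel of *faizgi* is /i/ (a front vowel), it takes -e, giving *faizgie*.

faizgie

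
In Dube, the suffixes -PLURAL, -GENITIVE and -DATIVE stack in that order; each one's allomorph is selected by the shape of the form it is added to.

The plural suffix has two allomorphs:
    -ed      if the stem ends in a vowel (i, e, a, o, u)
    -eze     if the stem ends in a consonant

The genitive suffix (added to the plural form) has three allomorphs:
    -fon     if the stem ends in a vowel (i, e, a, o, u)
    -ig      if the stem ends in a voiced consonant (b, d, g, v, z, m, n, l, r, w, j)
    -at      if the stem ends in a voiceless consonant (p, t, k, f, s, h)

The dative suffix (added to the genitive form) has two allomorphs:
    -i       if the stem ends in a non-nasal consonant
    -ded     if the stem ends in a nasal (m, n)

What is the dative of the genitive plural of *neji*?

Since the final sound of *neji* is /i/ (a vowel), it takes -ed, giving *nejied*.
The final sound of the plural form *nejied* is /d/, which is a voiced consonant, so the genitive suffix is -ig, giving *nejiedig*.
Since the final consonant of the genitive form *nejiedig* is /g/ (non-nasal), it takes -i, giving *nejiedigi*.

nejiedigi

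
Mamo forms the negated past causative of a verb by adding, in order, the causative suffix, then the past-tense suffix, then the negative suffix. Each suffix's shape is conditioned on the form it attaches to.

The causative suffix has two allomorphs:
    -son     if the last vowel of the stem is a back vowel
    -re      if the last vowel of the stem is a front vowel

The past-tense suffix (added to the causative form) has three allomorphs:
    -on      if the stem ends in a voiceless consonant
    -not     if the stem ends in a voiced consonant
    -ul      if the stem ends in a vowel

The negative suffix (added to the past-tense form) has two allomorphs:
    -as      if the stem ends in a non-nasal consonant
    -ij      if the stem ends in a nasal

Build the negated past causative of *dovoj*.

dovojsonnotas

The last vowel of *dovoj* is /o/, which is a back vowel, so the causative suffix is -son, giving *dovojson*.
The causative form *dovojson*: final sound = /n/, a voiced consonant → -not → *dovojsonnot*.
The past-tense form *dovojsonnot* — final consonant /t/ (non-nasal) → -as → *dovojsonnotas*.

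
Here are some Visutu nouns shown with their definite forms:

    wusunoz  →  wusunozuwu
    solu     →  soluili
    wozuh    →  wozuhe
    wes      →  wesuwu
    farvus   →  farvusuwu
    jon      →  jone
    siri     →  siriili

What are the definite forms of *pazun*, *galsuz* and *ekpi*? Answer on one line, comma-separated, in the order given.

pazune, galsuzuwu, ekpiili

The alternation tracks the final sound of the stem — -uwu when the stem ends in a sibilant (*wusunoz*, *wes*, *farvus*); -e when the stem ends in a non-sibilant consonant (*wozuh*, *jon*); -ili when the stem ends in a vowel (*solu*, *siri*).
*pazun*: final sound = /n/, a non-sibilant consonant → -e → *pazune*.
Since the final sound of *galsuz* is /z/ (a sibilant), it takes -uwu, giving *galsuzuwu*.
*ekpi*: final sound = /i/, a vowel → -ili → *ekpiili*.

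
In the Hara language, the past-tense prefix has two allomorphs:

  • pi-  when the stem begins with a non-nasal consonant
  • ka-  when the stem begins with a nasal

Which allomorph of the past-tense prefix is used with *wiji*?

*wiji* — first consonant /w/ (non-nasal) → pi-.

pi-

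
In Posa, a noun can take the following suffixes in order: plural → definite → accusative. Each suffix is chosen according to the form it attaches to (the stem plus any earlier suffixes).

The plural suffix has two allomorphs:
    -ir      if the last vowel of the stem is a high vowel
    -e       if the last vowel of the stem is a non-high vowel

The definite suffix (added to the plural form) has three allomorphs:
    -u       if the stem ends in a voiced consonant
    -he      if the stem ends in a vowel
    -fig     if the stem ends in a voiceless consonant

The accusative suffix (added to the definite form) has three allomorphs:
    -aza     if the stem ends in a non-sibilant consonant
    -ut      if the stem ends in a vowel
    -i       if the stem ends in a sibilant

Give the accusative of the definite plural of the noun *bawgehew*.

*bawgehew* — last vowel /e/ (a non-high vowel) → -e → *bawgehewe*.
Since the final sound of the plural form *bawgehewe* is /e/ (a vowel), it takes -he, giving *bawgehewehe*.
The definite form *bawgehewehe* — final sound /e/ (a vowel) → -ut → *bawgeheweheut*.

bawgeheweheut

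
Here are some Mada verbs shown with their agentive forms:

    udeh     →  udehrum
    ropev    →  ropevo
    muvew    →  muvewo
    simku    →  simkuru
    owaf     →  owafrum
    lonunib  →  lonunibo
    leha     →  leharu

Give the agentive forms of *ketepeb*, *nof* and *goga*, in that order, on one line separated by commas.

Looking at the final sound of each stem: -rum when the stem ends in a voiceless consonant (*udeh*, *owaf*); -o when the stem ends in a voiced consonant (*ropev*, *muvew*, *lonunib*); -ru when the stem ends in a vowel (*simku*, *leha*).
The final sound of *ketepeb* is /b/, which is a voiced consonant, so the suffix is -o, giving *ketepebo*.
The final sound of *nof* is /f/, which is a voiceless consonant, so the suffix is -rum, giving *nofrum*.
Since the final sound of *goga* is /a/ (a vowel), it takes -ru, giving *gogaru*.

ketepebo, nofrum, gogaru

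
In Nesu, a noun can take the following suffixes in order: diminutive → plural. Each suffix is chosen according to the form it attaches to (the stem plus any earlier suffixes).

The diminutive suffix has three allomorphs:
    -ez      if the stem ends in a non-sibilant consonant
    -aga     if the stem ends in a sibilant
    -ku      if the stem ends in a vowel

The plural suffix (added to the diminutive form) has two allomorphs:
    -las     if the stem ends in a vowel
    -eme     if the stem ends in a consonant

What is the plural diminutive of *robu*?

The final sound of *robu* is /u/, which is a vowel, so the diminutive suffix is -ku, giving *robuku*.
The diminutive form *robuku*: final sound = /u/, a vowel → -las → *robukulas*.

robukulas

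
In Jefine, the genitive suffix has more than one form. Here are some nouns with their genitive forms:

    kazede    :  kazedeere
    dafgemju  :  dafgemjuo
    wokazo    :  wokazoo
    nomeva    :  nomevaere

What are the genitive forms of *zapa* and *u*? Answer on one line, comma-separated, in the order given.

zapaere, uo

The pattern is rounding harmony: -o when the last vowel of the stem is a rounded vowel (*dafgemju*, *wokazo*); -ere when the last vowel of the stem is an unrounded vowel (*kazede*, *nomeva*).
*zapa*: last vowel = /a/, an unrounded vowel → -ere → *zapaere*.
*u* — last vowel /u/ (a rounded vowel) → -o → *uo*.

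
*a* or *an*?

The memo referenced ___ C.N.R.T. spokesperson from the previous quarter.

The indefinite article is chosen by the initial *sound* of the following word, not its spelling.
The initialism *C.N.R.T.* is read letter by letter; the first letter, C, is pronounced /siː/, which begins with a consonant sound.
So the article is *a*: The memo referenced a C.N.R.T. spokesperson from the previous quarter.

a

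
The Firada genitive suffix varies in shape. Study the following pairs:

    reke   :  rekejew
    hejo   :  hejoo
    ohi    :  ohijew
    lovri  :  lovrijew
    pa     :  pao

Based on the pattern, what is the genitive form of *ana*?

anao

Looking at the last vowel of each stem: -jew when the last vowel of the stem is a front vowel (*reke*, *ohi*, *lovri*); -o when the last vowel of the stem is a back vowel (*hejo*, *pa*).
*ana*: last vowel = /a/, a back vowel → -o → *anao*.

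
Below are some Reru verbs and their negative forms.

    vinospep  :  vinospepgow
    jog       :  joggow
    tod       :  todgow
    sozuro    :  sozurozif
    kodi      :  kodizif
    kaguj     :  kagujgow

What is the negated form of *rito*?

Looking at the final sound of each stem: -gow when the stem ends in a consonant (*vinospep*, *jog*, *tod*, *kaguj*); -zif when the stem ends in a vowel (*sozuro*, *kodi*).
Since the final sound of *rito* is /o/ (a vowel), it takes -zif, giving *ritozif*.

ritozif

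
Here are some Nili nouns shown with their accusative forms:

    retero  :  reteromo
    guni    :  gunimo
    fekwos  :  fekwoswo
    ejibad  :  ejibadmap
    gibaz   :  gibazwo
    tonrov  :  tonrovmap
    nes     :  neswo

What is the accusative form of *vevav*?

The pattern is sibilance of the final sound: -wo when the stem ends in a sibilant (*fekwos*, *gibaz*, *nes*); -map when the stem ends in a non-sibilant consonant (*ejibad*, *tonrov*); -mo when the stem ends in a vowel (*retero*, *guni*).
Since the final sound of *vevav* is /v/ (a non-sibilant consonant), it takes -map, giving *vevavmap*.

vevavmap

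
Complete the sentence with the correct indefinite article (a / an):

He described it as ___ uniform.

The indefinite article is chosen by the initial *sound* of the following word, not its spelling.
*uniform* begins with the sound /juː/ (u pronounced /juː/) — a consonant sound.
So the article is *a*: He described it as a uniform.

a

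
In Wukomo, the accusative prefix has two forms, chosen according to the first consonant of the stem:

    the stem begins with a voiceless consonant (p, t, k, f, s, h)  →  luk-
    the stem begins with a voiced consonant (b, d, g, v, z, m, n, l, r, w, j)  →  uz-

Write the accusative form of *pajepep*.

lukpajepep

The first consonant of *pajepep* is /p/, which is voiceless, so the prefix is luk-, giving *lukpajepep*.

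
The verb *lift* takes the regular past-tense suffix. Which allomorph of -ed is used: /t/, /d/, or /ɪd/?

The stem *lift* ends in /t/ or /d/.
The -ed suffix is realized as /ɪd/ after /t, d/; as /t/ after other voiceless consonants; and as /d/ after other voiced sounds.
So -ed on *lift* is pronounced /ɪd/.

/ɪd/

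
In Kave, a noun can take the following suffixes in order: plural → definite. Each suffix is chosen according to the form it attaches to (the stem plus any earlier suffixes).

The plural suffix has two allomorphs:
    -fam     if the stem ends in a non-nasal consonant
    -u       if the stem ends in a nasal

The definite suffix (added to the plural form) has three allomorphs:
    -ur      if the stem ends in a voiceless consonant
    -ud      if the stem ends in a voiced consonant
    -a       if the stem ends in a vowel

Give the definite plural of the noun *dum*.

dumua

Since the final consonant of *dum* is /m/ (a nasal), it takes -u, giving *dumu*.
The final sound of the plural form *dumu* is /u/, which is a vowel, so the definite suffix is -a, giving *dumua*.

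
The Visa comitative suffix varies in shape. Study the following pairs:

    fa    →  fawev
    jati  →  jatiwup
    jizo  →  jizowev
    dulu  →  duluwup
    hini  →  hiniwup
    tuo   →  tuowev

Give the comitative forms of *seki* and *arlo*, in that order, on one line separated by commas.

sekiwup, arlowev

Looking at the last vowel of each stem: -wup when the last vowel of the stem is a high vowel (*jati*, *dulu*, *hini*); -wev when the last vowel of the stem is a non-high vowel (*fa*, *jizo*, *tuo*).
*seki*: last vowel = /i/, a high vowel → -wup → *sekiwup*.
*arlo*: last vowel = /o/, a non-high vowel → -wev → *arlowev*.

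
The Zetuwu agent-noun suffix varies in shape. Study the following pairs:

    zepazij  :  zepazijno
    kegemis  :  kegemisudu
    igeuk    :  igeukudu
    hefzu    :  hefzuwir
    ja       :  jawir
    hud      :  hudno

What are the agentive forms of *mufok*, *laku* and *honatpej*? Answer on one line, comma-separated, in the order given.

mufokudu, lakuwir, honatpejno

The alternation tracks the final sound of the stem — -udu when the stem ends in a voiceless consonant (*kegemis*, *igeuk*); -no when the stem ends in a voiced consonant (*zepazij*, *hud*); -wir when the stem ends in a vowel (*hefzu*, *ja*).
Since the final sound of *mufok* is /k/ (a voiceless consonant), it takes -udu, giving *mufokudu*.
Since the final sound of *laku* is /u/ (a vowel), it takes -wir, giving *lakuwir*.
The final sound of *honatpej* is /j/, which is a voiced consonant, so the suffix is -no, giving *honatpejno*.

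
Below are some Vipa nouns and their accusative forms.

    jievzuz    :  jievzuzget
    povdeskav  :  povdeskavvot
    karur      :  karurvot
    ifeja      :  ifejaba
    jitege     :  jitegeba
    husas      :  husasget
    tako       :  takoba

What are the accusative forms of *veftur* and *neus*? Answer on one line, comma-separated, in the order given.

vefturvot, neusget

Looking at the final sound of each stem: -get when the stem ends in a sibilant (*jievzuz*, *husas*); -vot when the stem ends in a non-sibilant consonant (*povdeskav*, *karur*); -ba when the stem ends in a vowel (*ifeja*, *jitege*, *tako*).
The final sound of *veftur* is /r/, which is a non-sibilant consonant, so the suffix is -vot, giving *vefturvot*.
*neus* — final sound /s/ (a sibilant) → -get → *neusget*.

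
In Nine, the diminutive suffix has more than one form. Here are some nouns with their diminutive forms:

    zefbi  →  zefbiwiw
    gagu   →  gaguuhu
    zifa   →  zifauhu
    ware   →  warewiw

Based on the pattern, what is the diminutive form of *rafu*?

rafuuhu

The alternation tracks the last vowel of the stem — -wiw when the last vowel of the stem is a front vowel (*zefbi*, *ware*); -uhu when the last vowel of the stem is a back vowel (*gagu*, *zifa*).
*rafu* — last vowel /u/ (a back vowel) → -uhu → *rafuuhu*.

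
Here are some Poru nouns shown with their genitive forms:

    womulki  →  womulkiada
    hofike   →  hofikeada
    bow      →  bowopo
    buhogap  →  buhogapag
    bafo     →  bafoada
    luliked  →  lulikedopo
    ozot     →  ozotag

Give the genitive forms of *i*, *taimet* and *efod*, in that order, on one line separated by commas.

The pattern is voicing of the final sound: -ag when the stem ends in a voiceless consonant (*buhogap*, *ozot*); -opo when the stem ends in a voiced consonant (*bow*, *luliked*); -ada when the stem ends in a vowel (*womulki*, *hofike*, *bafo*).
*i*: final sound = /i/, a vowel → -ada → *iada*.
*taimet*: final sound = /t/, a voiceless consonant → -ag → *taimetag*.
The final sound of *efod* is /d/, which is a voiced consonant, so the suffix is -opo, giving *efodopo*.

iada, taimetag, efodopo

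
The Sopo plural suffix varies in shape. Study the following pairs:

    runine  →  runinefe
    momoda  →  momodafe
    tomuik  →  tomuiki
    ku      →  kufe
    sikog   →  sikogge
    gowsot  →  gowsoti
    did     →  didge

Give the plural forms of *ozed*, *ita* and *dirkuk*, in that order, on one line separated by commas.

ozedge, itafe, dirkuki

Looking at the final sound of each stem: -i when the stem ends in a voiceless consonant (*tomuik*, *gowsot*); -ge when the stem ends in a voiced consonant (*sikog*, *did*); -fe when the stem ends in a vowel (*runine*, *momoda*, *ku*).
*ozed* — final sound /d/ (a voiced consonant) → -ge → *ozedge*.
*ita*: final sound = /a/, a vowel → -fe → *itafe*.
Since the final sound of *dirkuk* is /k/ (a voiceless consonant), it takes -i, giving *dirkuki*.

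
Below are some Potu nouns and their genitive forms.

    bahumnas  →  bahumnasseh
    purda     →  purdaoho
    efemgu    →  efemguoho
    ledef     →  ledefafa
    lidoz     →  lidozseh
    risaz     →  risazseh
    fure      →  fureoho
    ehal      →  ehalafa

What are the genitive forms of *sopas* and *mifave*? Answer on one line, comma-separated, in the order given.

The alternation tracks the final sound of the stem — -seh when the stem ends in a sibilant (*bahumnas*, *lidoz*, *risaz*); -afa when the stem ends in a non-sibilant consonant (*ledef*, *ehal*); -oho when the stem ends in a vowel (*purda*, *efemgu*, *fure*).
*sopas*: final sound = /s/, a sibilant → -seh → *sopasseh*.
*mifave* — final sound /e/ (a vowel) → -oho → *mifaveoho*.

sopasseh, mifaveoho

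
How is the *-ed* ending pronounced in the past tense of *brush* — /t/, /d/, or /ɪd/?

The stem *brush* ends in a voiceless consonant other than /t/.
The -ed suffix is realized as /ɪd/ after /t, d/; as /t/ after other voiceless consonants; and as /d/ after other voiced sounds.
So -ed on *brush* is pronounced /t/.

/t/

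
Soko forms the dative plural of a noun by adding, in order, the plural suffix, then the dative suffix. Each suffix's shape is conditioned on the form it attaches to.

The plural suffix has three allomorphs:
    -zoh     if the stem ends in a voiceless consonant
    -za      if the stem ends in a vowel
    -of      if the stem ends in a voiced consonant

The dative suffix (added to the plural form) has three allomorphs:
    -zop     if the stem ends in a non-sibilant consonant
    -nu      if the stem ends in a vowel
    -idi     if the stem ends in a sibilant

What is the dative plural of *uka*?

ukazanu

The final sound of *uka* is /a/, which is a vowel, so the plural suffix is -za, giving *ukaza*.
The final sound of the plural form *ukaza* is /a/, which is a vowel, so the dative suffix is -nu, giving *ukazanu*.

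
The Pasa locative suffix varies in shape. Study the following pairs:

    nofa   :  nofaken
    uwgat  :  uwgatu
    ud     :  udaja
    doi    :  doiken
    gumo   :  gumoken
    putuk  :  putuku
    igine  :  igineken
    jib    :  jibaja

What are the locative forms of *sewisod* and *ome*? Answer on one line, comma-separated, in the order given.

The suffix is conditioned by the final sound: -u when the stem ends in a voiceless consonant (*uwgat*, *putuk*); -aja when the stem ends in a voiced consonant (*ud*, *jib*); -ken when the stem ends in a vowel (*nofa*, *doi*, *gumo*, *igine*).
Since the final sound of *sewisod* is /d/ (a voiced consonant), it takes -aja, giving *sewisodaja*.
*ome*: final sound = /e/, a vowel → -ken → *omeken*.

sewisodaja, omeken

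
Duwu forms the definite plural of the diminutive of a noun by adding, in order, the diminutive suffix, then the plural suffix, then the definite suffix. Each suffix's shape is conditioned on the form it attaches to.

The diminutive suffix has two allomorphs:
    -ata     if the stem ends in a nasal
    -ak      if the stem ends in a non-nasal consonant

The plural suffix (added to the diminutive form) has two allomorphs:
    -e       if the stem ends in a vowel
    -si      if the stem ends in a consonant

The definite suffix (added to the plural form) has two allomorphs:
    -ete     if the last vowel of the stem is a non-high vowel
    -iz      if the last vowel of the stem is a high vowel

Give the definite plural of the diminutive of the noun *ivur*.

Since the final consonant of *ivur* is /r/ (non-nasal), it takes -ak, giving *ivurak*.
The final sound of the diminutive form *ivurak* is /k/, which is a consonant, so the plural suffix is -si, giving *ivuraksi*.
The last vowel of the plural form *ivuraksi* is /i/, which is a high vowel, so the definite suffix is -iz, giving *ivuraksiiz*.

ivuraksiiz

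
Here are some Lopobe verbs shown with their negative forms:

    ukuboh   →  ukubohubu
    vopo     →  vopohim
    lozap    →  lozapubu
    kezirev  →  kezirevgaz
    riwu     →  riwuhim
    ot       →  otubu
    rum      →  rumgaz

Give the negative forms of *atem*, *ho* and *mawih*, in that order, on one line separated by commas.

atemgaz, hohim, mawihubu

The alternation tracks the final sound of the stem — -ubu when the stem ends in a voiceless consonant (*ukuboh*, *lozap*, *ot*); -gaz when the stem ends in a voiced consonant (*kezirev*, *rum*); -him when the stem ends in a vowel (*vopo*, *riwu*).
The final sound of *atem* is /m/, which is a voiced consonant, so the suffix is -gaz, giving *atemgaz*.
*ho*: final sound = /o/, a vowel → -him → *hohim*.
*mawih*: final sound = /h/, a voiceless consonant → -ubu → *mawihubu*.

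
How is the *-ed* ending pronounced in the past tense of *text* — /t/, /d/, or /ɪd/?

/ɪd/

The stem *text* ends in /t/ or /d/.
The -ed suffix is realized as /ɪd/ after /t, d/; as /t/ after other voiceless consonants; and as /d/ after other voiced sounds.
So -ed on *text* is pronounced /ɪd/.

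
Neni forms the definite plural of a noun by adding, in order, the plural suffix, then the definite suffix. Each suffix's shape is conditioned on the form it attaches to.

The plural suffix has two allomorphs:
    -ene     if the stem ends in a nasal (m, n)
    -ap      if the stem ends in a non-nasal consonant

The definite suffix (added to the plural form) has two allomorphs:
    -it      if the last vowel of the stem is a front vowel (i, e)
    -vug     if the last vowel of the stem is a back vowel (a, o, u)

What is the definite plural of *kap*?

kapapvug

*kap*: final consonant = /p/, non-nasal → -ap → *kapap*.
The last vowel of the plural form *kapap* is /a/, which is a back vowel, so the definite suffix is -vug, giving *kapapvug*.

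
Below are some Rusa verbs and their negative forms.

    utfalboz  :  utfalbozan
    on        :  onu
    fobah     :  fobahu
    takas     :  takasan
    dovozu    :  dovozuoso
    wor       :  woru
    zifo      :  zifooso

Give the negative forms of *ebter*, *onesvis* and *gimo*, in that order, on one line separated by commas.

Looking at the final sound of each stem: -an when the stem ends in a sibilant (*utfalboz*, *takas*); -u when the stem ends in a non-sibilant consonant (*on*, *fobah*, *wor*); -oso when the stem ends in a vowel (*dovozu*, *zifo*).
*ebter* — final sound /r/ (a non-sibilant consonant) → -u → *ebteru*.
*onesvis*: final sound = /s/, a sibilant → -an → *onesvisan*.
*gimo*: final sound = /o/, a vowel → -oso → *gimooso*.

ebteru, onesvisan, gimooso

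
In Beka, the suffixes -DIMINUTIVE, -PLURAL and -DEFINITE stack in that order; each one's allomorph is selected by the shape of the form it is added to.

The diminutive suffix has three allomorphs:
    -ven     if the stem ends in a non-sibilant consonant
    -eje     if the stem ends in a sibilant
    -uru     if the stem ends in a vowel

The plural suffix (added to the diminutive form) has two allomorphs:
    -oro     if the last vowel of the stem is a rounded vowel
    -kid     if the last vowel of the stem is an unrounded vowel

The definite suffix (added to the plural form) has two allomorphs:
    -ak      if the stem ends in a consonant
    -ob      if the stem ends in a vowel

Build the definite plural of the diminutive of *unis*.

unisejekidak

Since the final sound of *unis* is /s/ (a sibilant), it takes -eje, giving *uniseje*.
The last vowel of the diminutive form *uniseje* is /e/, which is an unrounded vowel, so the plural suffix is -kid, giving *unisejekid*.
The plural form *unisejekid* — final sound /d/ (a consonant) → -ak → *unisejekidak*.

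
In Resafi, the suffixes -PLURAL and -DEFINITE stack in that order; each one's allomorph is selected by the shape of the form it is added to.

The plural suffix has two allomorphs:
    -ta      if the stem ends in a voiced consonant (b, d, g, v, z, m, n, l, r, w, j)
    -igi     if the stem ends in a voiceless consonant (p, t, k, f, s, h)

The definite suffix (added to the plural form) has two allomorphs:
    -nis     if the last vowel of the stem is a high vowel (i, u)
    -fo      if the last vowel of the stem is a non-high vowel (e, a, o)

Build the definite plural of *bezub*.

Since the final consonant of *bezub* is /b/ (voiced), it takes -ta, giving *bezubta*.
Since the last vowel of the plural form *bezubta* is /a/ (a non-high vowel), it takes -fo, giving *bezubtafo*.

bezubtafo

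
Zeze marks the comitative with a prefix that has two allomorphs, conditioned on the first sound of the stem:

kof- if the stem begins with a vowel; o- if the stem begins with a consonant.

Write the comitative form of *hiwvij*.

*hiwvij*: first sound = /h/, a consonant → o- → *ohiwvij*.

ohiwvij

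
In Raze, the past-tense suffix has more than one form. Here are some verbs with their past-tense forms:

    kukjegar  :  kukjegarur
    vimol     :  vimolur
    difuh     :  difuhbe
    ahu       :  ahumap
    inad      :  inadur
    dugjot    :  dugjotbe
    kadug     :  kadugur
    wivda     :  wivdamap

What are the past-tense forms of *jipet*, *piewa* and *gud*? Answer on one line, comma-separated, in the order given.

jipetbe, piewamap, gudur

The pattern is voicing of the final sound: -be when the stem ends in a voiceless consonant (*difuh*, *dugjot*); -ur when the stem ends in a voiced consonant (*kukjegar*, *vimol*, *inad*, *kadug*); -map when the stem ends in a vowel (*ahu*, *wivda*).
Since the final sound of *jipet* is /t/ (a voiceless consonant), it takes -be, giving *jipetbe*.
Since the final sound of *piewa* is /a/ (a vowel), it takes -map, giving *piewamap*.
*gud*: final sound = /d/, a voiced consonant → -ur → *gudur*.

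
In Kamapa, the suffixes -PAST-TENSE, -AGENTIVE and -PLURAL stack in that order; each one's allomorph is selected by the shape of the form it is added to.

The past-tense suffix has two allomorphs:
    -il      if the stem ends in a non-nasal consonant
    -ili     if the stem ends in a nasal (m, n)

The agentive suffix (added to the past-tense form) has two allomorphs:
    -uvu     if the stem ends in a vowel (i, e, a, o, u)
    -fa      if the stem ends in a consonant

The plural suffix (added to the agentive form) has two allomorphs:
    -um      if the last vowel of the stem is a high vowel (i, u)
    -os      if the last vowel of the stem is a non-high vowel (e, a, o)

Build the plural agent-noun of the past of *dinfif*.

Since the final consonant of *dinfif* is /f/ (non-nasal), it takes -il, giving *dinfifil*.
The final sound of the past-tense form *dinfifil* is /l/, which is a consonant, so the agentive suffix is -fa, giving *dinfifilfa*.
The last vowel of the agentive form *dinfifilfa* is /a/, which is a non-high vowel, so the plural suffix is -os, giving *dinfifilfaos*.

dinfifilfaos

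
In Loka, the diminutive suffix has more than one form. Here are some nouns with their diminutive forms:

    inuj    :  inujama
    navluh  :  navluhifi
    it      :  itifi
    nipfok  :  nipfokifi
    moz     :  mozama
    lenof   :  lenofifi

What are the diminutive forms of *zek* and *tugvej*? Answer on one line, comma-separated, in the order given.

zekifi, tugvejama

The pattern is voicing of the final consonant: -ifi when the stem ends in a voiceless consonant (*navluh*, *it*, *nipfok*, *lenof*); -ama when the stem ends in a voiced consonant (*inuj*, *moz*).
*zek*: final consonant = /k/, voiceless → -ifi → *zekifi*.
*tugvej* — final consonant /j/ (voiced) → -ama → *tugvejama*.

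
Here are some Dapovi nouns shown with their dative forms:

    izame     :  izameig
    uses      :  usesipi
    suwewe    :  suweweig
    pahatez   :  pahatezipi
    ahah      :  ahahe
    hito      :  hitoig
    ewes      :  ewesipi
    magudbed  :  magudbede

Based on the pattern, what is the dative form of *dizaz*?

dizazipi

The suffix is conditioned by the final sound: -ipi when the stem ends in a sibilant (*uses*, *pahatez*, *ewes*); -e when the stem ends in a non-sibilant consonant (*ahah*, *magudbed*); -ig when the stem ends in a vowel (*izame*, *suwewe*, *hito*).
*dizaz* — final sound /z/ (a sibilant) → -ipi → *dizazipi*.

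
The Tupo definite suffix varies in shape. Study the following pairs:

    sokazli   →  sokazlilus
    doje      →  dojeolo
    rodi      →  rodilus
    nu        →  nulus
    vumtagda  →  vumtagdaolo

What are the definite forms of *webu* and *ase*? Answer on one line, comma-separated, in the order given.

Looking at the last vowel of each stem: -lus when the last vowel of the stem is a high vowel (*sokazli*, *rodi*, *nu*); -olo when the last vowel of the stem is a non-high vowel (*doje*, *vumtagda*).
*webu*: last vowel = /u/, a high vowel → -lus → *webulus*.
Since the last vowel of *ase* is /e/ (a non-high vowel), it takes -olo, giving *aseolo*.

webulus, aseolo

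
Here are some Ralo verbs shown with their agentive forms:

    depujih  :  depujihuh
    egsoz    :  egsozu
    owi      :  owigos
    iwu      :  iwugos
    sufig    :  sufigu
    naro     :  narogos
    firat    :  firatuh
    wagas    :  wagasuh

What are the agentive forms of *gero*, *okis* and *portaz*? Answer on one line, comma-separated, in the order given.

Looking at the final sound of each stem: -uh when the stem ends in a voiceless consonant (*depujih*, *firat*, *wagas*); -u when the stem ends in a voiced consonant (*egsoz*, *sufig*); -gos when the stem ends in a vowel (*owi*, *iwu*, *naro*).
Since the final sound of *gero* is /o/ (a vowel), it takes -gos, giving *gerogos*.
*okis*: final sound = /s/, a voiceless consonant → -uh → *okisuh*.
The final sound of *portaz* is /z/, which is a voiced consonant, so the suffix is -u, giving *portazu*.

gerogos, okisuh, portazu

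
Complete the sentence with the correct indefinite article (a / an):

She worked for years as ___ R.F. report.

an

The indefinite article is chosen by the initial *sound* of the following word, not its spelling.
The initialism *R.F.* is read letter by letter; the first letter, R, is pronounced /ɑr/, which begins with a vowel sound.
So the article is *an*: She worked for years as an R.F. report.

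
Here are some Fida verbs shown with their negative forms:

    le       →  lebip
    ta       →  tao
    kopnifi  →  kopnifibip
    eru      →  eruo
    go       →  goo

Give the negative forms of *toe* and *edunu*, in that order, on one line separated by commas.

The alternation tracks the last vowel of the stem — -bip when the last vowel of the stem is a front vowel (*le*, *kopnifi*); -o when the last vowel of the stem is a back vowel (*ta*, *eru*, *go*).
Since the last vowel of *toe* is /e/ (a front vowel), it takes -bip, giving *toebip*.
The last vowel of *edunu* is /u/, which is a back vowel, so the suffix is -o, giving *edunuo*.

toebip, edunuo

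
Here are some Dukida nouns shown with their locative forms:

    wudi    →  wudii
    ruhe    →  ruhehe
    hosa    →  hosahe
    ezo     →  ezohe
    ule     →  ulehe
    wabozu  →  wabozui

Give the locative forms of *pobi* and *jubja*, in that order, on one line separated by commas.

Looking at the last vowel of each stem: -i when the last vowel of the stem is a high vowel (*wudi*, *wabozu*); -he when the last vowel of the stem is a non-high vowel (*ruhe*, *hosa*, *ezo*, *ule*).
*pobi* — last vowel /i/ (a high vowel) → -i → *pobii*.
Since the last vowel of *jubja* is /a/ (a non-high vowel), it takes -he, giving *jubjahe*.

pobii, jubjahe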